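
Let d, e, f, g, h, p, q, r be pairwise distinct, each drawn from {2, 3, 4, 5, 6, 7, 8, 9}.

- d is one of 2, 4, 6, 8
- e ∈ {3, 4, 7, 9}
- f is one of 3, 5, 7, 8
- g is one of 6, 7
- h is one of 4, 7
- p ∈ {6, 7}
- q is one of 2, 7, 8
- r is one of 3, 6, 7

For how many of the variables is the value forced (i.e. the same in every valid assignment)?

The 8 variables draw from only 8 values {2, 3, 4, 5, 6, 7, 8, 9}, so each is used; only f can be 5, hence f = 5.
The 7 still-open variables draw from only 7 values {2, 3, 4, 6, 7, 8, 9}, so each is used; only e can be 9, hence e = 9.
The 6 still-open variables draw from only 6 values {2, 3, 4, 6, 7, 8}, so each is used; only r can be 3, hence r = 3.
The 2 variables g and p are confined to {6, 7}, which locks those values in; drop them from d, h, q.
That leaves h = 4. Eliminate 4 elsewhere: d.
Determined: e=9, f=5, h=4, r=3. The other variables each still have more than one consistent value. That makes 4.

4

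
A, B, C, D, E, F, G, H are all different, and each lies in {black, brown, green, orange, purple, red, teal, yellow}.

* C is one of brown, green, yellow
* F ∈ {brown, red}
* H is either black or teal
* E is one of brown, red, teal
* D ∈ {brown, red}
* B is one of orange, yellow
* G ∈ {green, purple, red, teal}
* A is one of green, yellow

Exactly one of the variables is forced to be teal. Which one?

E

The 8 variables together cover exactly {black, brown, green, orange, purple, red, teal, yellow} — 8 values for 8 variables — and black appears only in H's list, so H = black.
The 7 still-open variables together cover exactly {brown, green, orange, purple, red, teal, yellow} — 7 values for 7 variables — and orange appears only in B's list, so B = orange.
Among the 6 still-open variables, purple fits only G (and all 6 values in {brown, green, purple, red, teal, yellow} must be used), so G = purple.
The 5 still-open variables draw from only 5 values {brown, green, red, teal, yellow}, so each is used; only E can be teal, hence E = teal.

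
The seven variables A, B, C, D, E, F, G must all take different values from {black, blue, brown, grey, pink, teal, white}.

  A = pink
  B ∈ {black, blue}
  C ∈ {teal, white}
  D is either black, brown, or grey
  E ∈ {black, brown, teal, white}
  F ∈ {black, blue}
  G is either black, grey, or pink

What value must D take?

brown

A's domain is down to {pink}, so A = pink. So G can't be pink.
B and F share exactly the 2 values {black, blue}; by pigeonhole those values go to them, so strike black, blue from D, E, G.
G has just one choice, so G = grey. Strike grey from D.
So D = brown.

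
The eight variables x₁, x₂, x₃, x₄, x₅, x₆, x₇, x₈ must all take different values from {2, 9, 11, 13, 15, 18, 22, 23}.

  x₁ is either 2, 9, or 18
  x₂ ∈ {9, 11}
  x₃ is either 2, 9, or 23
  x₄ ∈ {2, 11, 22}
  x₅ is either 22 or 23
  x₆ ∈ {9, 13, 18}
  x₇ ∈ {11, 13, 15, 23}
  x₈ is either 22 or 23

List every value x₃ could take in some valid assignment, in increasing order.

The 8 variables together cover exactly {2, 9, 11, 13, 15, 18, 22, 23} — 8 values for 8 variables — and 15 appears only in x₇'s list, so x₇ = 15.
The 7 still-open variables together cover exactly {2, 9, 11, 13, 18, 22, 23} — 7 values for 7 variables — and 13 appears only in x₆'s list, so x₆ = 13.
The 6 still-open variables draw from only 6 values {2, 9, 11, 18, 22, 23}, so each is used; only x₁ can be 18, hence x₁ = 18.
The 2 variables x₅ and x₈ are confined to {22, 23}, which locks those values in; drop them from x₃, x₄.
No further eliminations apply; x₃ can still be any of 2, 9.

2, 9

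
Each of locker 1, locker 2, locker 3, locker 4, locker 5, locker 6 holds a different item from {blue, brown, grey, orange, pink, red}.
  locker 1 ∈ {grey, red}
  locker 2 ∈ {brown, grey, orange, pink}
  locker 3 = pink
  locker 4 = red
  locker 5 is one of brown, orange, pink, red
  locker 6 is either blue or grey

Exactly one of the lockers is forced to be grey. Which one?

locker 1

locker 3 has just one choice, so locker 3 = pink. Remove pink from locker 2, locker 5.
locker 4's domain is down to {red}, so locker 4 = red. Strike red from locker 1, locker 5.
So grey goes to locker 1.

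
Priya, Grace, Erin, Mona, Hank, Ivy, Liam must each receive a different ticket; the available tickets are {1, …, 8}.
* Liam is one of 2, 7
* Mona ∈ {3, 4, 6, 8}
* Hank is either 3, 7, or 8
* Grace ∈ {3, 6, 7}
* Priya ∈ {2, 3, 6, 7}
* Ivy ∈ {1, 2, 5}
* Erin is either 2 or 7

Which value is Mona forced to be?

4

The 2 variables Erin and Liam are confined to {2, 7}, which locks those values in; drop them from Priya, Grace, Hank, Ivy.
Priya and Grace between them cover only {3, 6} — a naked pair. Remove those values from Mona, Hank.
Hank must be 8 (only option left). Eliminate 8 elsewhere: Mona.
So Mona = 4.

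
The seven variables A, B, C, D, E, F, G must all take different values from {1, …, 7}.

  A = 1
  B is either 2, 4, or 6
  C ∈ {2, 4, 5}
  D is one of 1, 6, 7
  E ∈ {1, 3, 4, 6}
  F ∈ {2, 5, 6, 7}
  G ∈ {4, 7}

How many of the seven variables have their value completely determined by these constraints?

2

A's domain is down to {1}, so A = 1. So D, E can't be 1.
The 6 still-open variables together cover exactly {2, 3, 4, 5, 6, 7} — 6 values for 6 variables — and 3 appears only in E's list, so E = 3.
Determined: A=1, E=3. The other variables each still have more than one consistent value. That makes 2.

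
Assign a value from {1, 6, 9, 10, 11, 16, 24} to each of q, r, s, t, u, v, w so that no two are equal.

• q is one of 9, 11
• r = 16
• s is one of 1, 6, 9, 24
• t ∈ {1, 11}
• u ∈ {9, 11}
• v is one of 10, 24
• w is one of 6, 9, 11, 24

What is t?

1

r must be 16 (only option left).
The 6 still-open variables draw from only 6 values {1, 6, 9, 10, 11, 24}, so each is used; only v can be 10, hence v = 10.
q and u between them cover only {9, 11} — a naked pair. Remove those values from s, t, w.
So t = 1.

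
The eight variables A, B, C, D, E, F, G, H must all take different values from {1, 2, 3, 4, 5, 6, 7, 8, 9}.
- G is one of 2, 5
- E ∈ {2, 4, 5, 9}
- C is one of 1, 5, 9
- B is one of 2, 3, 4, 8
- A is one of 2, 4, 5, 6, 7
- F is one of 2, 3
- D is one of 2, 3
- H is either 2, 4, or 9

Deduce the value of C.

1

D and F share exactly the 2 values {2, 3}; by pigeonhole those values go to them, so strike 2, 3 from A, B, E, G, H.
G's domain is down to {5}, so G = 5. Strike 5 from A, C, E.
E and H share exactly the 2 values {4, 9}; by pigeonhole those values go to them, so strike 4, 9 from A, B, C.
So C = 1.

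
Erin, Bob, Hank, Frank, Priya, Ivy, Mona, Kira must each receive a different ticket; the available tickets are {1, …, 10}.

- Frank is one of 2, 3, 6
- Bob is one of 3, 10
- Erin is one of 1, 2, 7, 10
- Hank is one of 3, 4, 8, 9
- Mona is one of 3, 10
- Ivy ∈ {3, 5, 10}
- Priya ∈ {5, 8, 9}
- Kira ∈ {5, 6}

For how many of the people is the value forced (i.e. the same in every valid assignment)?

Bob and Mona share exactly the 2 values {3, 10}; by pigeonhole those values go to them, so strike 3, 10 from Erin, Hank, Frank, Ivy.
Ivy must be 5 (only option left). Strike 5 from Priya, Kira.
Kira has just one choice, so Kira = 6. Eliminate 6 elsewhere: Frank.
Frank must be 2 (only option left). Remove 2 from Erin.
Determined: Frank=2, Ivy=5, Kira=6. The other people each still have more than one consistent value. That makes 3.

3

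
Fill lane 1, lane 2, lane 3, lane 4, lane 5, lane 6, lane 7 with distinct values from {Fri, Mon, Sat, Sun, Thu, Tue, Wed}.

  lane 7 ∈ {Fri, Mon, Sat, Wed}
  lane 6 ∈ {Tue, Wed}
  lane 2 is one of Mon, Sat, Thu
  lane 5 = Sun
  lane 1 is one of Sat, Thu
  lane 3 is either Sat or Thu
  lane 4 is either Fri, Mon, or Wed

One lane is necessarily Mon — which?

lane 2

lane 5's domain is down to {Sun}, so lane 5 = Sun.
The 6 still-open variables draw from only 6 values {Fri, Mon, Sat, Thu, Tue, Wed}, so each is used; only lane 6 can be Tue, hence lane 6 = Tue.
The 2 variables lane 1 and lane 3 are confined to {Sat, Thu}, which locks those values in; drop them from lane 2, lane 7.
So Mon goes to lane 2.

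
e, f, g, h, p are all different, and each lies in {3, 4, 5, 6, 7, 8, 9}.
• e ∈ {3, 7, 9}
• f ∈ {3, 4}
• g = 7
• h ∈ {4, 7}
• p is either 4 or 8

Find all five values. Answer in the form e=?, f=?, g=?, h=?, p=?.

g must be 7 (only option left). Eliminate 7 elsewhere: e, h.
h has just one choice, so h = 4. Strike 4 from f, p.
That leaves p = 8.
f's domain is down to {3}, so f = 3. Remove 3 from e.
e must be 9 (only option left).

e=9, f=3, g=7, h=4, p=8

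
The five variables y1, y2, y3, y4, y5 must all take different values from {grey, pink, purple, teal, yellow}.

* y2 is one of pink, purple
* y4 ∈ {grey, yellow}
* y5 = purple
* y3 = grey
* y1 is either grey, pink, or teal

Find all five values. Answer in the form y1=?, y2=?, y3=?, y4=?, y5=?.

y1=teal, y2=pink, y3=grey, y4=yellow, y5=purple

y3 has just one choice, so y3 = grey. So y1, y4 can't be grey.
y4's domain is down to {yellow}, so y4 = yellow.
y5 has just one choice, so y5 = purple. Remove purple from y2.
y2 must be pink (only option left). So y1 can't be pink.
y1 must be teal (only option left).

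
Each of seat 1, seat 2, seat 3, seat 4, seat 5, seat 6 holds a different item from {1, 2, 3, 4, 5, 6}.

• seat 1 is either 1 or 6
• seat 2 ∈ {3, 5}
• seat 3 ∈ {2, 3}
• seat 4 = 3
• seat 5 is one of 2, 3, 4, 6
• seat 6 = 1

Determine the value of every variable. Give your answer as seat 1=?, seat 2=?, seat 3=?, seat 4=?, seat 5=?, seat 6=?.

seat 1=6, seat 2=5, seat 3=2, seat 4=3, seat 5=4, seat 6=1

seat 4 must be 3 (only option left). So seat 2, seat 3, seat 5 can't be 3.
seat 6's domain is down to {1}, so seat 6 = 1. So seat 1 can't be 1.
seat 1's domain is down to {6}, so seat 1 = 6. So seat 5 can't be 6.
That leaves seat 2 = 5.
seat 3 has just one choice, so seat 3 = 2. Eliminate 2 elsewhere: seat 5.
seat 5's domain is down to {4}, so seat 5 = 4.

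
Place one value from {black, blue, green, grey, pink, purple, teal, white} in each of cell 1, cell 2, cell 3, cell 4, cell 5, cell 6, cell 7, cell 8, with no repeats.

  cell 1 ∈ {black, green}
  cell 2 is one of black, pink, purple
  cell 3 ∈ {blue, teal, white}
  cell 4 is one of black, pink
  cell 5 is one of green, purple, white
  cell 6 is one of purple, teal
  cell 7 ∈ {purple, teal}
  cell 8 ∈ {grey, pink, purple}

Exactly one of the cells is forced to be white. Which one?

cell 5

The 8 variables draw from only 8 values {black, blue, green, grey, pink, purple, teal, white}, so each is used; only cell 3 can be blue, hence cell 3 = blue.
The 7 still-open variables draw from only 7 values {black, green, grey, pink, purple, teal, white}, so each is used; only cell 8 can be grey, hence cell 8 = grey.
The 6 still-open variables together cover exactly {black, green, pink, purple, teal, white} — 6 values for 6 variables — and white appears only in cell 5's list, so cell 5 = white.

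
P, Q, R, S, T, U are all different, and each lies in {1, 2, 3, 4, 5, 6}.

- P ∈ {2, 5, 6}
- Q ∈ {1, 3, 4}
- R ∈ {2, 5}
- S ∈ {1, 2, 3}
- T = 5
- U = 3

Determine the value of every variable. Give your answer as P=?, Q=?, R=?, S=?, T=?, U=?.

T must be 5 (only option left). Strike 5 from P, R.
U has just one choice, so U = 3. Strike 3 from Q, S.
R's domain is down to {2}, so R = 2. Strike 2 from P, S.
S must be 1 (only option left). So Q can't be 1.
P's domain is down to {6}, so P = 6.
Q has just one choice, so Q = 4.

P=6, Q=4, R=2, S=1, T=5, U=3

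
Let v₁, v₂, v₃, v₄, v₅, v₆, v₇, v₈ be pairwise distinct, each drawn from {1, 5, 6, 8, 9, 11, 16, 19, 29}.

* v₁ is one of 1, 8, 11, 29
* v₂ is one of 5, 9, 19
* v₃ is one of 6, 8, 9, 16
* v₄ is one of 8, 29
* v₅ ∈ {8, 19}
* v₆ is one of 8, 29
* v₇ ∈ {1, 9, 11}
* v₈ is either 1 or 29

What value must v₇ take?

v₄ and v₆ between them cover only {8, 29} — a naked pair. Remove those values from v₁, v₃, v₅, v₈.
v₅ must be 19 (only option left). Eliminate 19 elsewhere: v₂.
v₈ must be 1 (only option left). Eliminate 1 elsewhere: v₁, v₇.
v₁ must be 11 (only option left). Eliminate 11 elsewhere: v₇.
So v₇ = 9.

9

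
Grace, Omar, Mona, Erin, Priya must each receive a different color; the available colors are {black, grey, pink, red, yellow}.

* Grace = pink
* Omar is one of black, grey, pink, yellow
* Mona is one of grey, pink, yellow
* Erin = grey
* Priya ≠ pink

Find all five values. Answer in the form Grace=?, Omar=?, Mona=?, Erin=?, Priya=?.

Grace=pink, Omar=black, Mona=yellow, Erin=grey, Priya=red

Grace has just one choice, so Grace = pink. So Omar, Mona can't be pink.
That leaves Erin = grey. Eliminate grey elsewhere: Omar, Mona, Priya.
Mona must be yellow (only option left). Strike yellow from Omar, Priya.
Omar must be black (only option left). Strike black from Priya.
Priya's domain is down to {red}, so Priya = red.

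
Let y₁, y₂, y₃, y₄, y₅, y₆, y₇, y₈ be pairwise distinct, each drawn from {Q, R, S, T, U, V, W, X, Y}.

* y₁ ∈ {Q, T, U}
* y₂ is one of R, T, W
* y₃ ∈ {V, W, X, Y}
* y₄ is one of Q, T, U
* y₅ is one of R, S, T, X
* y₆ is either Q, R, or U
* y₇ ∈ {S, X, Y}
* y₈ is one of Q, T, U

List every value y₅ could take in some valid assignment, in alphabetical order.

The 3 variables y₁, y₄, y₈ are confined to {Q, T, U}, which locks those values in; drop them from y₂, y₅, y₆.
y₆ must be R (only option left). Remove R from y₂, y₅.
y₂ has just one choice, so y₂ = W. Strike W from y₃.
No further eliminations apply; y₅ can still be any of S, X.

S, X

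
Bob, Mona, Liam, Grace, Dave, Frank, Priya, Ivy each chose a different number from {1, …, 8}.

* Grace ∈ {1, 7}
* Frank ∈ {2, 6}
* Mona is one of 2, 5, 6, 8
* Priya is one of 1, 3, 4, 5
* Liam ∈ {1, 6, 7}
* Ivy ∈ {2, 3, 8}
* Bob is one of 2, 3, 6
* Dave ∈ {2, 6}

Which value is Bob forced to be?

The 8 variables together cover exactly {1, 2, 3, 4, 5, 6, 7, 8} — 8 values for 8 variables — and 4 appears only in Priya's list, so Priya = 4.
Among the 7 still-open variables, 5 fits only Mona (and all 7 values in {1, 2, 3, 5, 6, 7, 8} must be used), so Mona = 5.
The 6 still-open variables together cover exactly {1, 2, 3, 6, 7, 8} — 6 values for 6 variables — and 8 appears only in Ivy's list, so Ivy = 8.
The 5 still-open variables draw from only 5 values {1, 2, 3, 6, 7}, so each is used; only Bob can be 3, hence Bob = 3.

3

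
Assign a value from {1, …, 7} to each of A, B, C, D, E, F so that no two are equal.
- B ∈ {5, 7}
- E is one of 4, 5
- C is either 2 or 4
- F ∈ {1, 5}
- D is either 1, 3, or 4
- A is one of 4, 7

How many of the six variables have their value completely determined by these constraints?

The 6 variables together cover exactly {1, 2, 3, 4, 5, 7} — 6 values for 6 variables — and 2 appears only in C's list, so C = 2.
The 5 still-open variables together cover exactly {1, 3, 4, 5, 7} — 5 values for 5 variables — and 3 appears only in D's list, so D = 3.
The 4 still-open variables draw from only 4 values {1, 4, 5, 7}, so each is used; only F can be 1, hence F = 1.
Determined: C=2, D=3, F=1. The other variables each still have more than one consistent value. That makes 3.

3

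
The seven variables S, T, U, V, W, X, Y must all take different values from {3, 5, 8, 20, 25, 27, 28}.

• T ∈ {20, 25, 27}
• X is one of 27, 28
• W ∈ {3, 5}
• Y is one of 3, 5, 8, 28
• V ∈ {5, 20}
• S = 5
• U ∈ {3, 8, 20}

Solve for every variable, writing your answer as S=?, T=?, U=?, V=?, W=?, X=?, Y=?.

S=5, T=25, U=8, V=20, W=3, X=27, Y=28

S's domain is down to {5}, so S = 5. So V, W, Y can't be 5.
V has just one choice, so V = 20. Eliminate 20 elsewhere: T, U.
W must be 3 (only option left). Eliminate 3 elsewhere: U, Y.
U's domain is down to {8}, so U = 8. Strike 8 from Y.
Y must be 28 (only option left). So X can't be 28.
X must be 27 (only option left). So T can't be 27.
That leaves T = 25.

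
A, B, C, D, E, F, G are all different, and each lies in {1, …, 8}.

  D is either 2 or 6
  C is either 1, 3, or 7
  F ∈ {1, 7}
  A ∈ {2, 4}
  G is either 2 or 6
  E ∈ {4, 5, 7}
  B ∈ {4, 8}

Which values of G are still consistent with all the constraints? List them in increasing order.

The 2 variables D and G are confined to {2, 6}, which locks those values in; drop them from A.
A must be 4 (only option left). Eliminate 4 elsewhere: B, E.
B must be 8 (only option left).
No further eliminations apply; G can still be any of 2, 6.

2, 6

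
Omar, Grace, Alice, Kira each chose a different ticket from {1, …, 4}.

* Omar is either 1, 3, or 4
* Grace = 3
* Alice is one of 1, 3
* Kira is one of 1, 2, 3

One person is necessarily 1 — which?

Grace has just one choice, so Grace = 3. So Omar, Alice, Kira can't be 3.
So 1 goes to Alice.

Alice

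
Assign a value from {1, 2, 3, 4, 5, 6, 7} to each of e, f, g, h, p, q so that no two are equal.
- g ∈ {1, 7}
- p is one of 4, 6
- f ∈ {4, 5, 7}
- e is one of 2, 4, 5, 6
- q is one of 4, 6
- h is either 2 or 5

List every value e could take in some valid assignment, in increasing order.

2, 5

The 6 variables together cover exactly {1, 2, 4, 5, 6, 7} — 6 values for 6 variables — and 1 appears only in g's list, so g = 1.
Among the 5 still-open variables, 7 fits only f (and all 5 values in {2, 4, 5, 6, 7} must be used), so f = 7.
p and q between them cover only {4, 6} — a naked pair. Remove those values from e.
No further eliminations apply; e can still be any of 2, 5.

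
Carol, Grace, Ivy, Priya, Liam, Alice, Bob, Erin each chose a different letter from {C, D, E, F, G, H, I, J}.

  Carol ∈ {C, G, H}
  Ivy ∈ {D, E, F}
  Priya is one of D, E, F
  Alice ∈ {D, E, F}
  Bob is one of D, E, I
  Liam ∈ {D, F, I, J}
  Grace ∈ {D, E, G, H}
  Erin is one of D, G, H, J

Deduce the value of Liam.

The 8 variables draw from only 8 values {C, D, E, F, G, H, I, J}, so each is used; only Carol can be C, hence Carol = C.
The 3 variables Ivy, Priya, Alice are confined to {D, E, F}, which locks those values in; drop them from Grace, Liam, Bob, Erin.
That leaves Bob = I. Strike I from Liam.
So Liam = J.

J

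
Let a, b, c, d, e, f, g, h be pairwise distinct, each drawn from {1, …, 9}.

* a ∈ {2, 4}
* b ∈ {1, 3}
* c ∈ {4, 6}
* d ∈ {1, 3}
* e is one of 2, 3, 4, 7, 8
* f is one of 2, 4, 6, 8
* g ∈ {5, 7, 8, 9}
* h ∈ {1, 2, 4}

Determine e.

7

The 2 variables b and d are confined to {1, 3}, which locks those values in; drop them from e, h.
a and h share exactly the 2 values {2, 4}; by pigeonhole those values go to them, so strike 2, 4 from c, e, f.
c's domain is down to {6}, so c = 6. Remove 6 from f.
f has just one choice, so f = 8. So e, g can't be 8.
So e = 7.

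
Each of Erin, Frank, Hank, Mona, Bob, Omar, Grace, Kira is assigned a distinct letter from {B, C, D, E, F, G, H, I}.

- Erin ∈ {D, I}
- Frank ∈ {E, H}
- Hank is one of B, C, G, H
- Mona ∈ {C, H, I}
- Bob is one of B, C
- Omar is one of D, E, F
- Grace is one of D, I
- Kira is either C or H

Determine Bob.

B

The 8 variables draw from only 8 values {B, C, D, E, F, G, H, I}, so each is used; only Omar can be F, hence Omar = F.
The 7 still-open variables together cover exactly {B, C, D, E, G, H, I} — 7 values for 7 variables — and E appears only in Frank's list, so Frank = E.
The 6 still-open variables draw from only 6 values {B, C, D, G, H, I}, so each is used; only Hank can be G, hence Hank = G.
The 5 still-open variables together cover exactly {B, C, D, H, I} — 5 values for 5 variables — and B appears only in Bob's list, so Bob = B.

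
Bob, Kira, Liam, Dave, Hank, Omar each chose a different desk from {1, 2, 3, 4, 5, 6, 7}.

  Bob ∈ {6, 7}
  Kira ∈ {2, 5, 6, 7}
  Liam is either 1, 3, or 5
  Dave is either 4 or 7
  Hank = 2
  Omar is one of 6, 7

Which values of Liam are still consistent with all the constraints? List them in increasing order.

1, 3

Hank has just one choice, so Hank = 2. Strike 2 from Kira.
Bob and Omar between them cover only {6, 7} — a naked pair. Remove those values from Kira, Dave.
Kira's domain is down to {5}, so Kira = 5. Eliminate 5 elsewhere: Liam.
Dave must be 4 (only option left).
No further eliminations apply; Liam can still be any of 1, 3.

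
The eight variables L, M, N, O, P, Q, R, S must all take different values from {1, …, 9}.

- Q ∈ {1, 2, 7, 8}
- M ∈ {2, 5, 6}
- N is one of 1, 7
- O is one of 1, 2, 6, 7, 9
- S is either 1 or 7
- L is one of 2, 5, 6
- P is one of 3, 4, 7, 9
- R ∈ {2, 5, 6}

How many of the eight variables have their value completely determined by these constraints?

The 2 variables N and S are confined to {1, 7}, which locks those values in; drop them from O, P, Q.
The 3 variables L, M, R are confined to {2, 5, 6}, which locks those values in; drop them from O, Q.
O must be 9 (only option left). Strike 9 from P.
Q's domain is down to {8}, so Q = 8.
Determined: O=9, Q=8. The other variables each still have more than one consistent value. That makes 2.

2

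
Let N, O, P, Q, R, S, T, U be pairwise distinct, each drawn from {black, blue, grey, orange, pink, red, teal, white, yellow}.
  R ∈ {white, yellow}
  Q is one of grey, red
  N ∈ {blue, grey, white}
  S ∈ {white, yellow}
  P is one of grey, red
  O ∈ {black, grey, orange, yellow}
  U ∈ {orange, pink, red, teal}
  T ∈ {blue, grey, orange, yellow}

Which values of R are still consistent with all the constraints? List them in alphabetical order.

The 2 variables P and Q are confined to {grey, red}, which locks those values in; drop them from N, O, T, U.
R and S between them cover only {white, yellow} — a naked pair. Remove those values from N, O, T.
N must be blue (only option left). So T can't be blue.
T must be orange (only option left). So O, U can't be orange.
O must be black (only option left).
No further eliminations apply; R can still be any of white, yellow.

white, yellow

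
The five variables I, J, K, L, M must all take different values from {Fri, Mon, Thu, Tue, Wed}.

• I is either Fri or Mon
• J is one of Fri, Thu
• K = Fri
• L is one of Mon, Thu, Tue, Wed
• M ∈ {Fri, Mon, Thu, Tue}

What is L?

Wed

K's domain is down to {Fri}, so K = Fri. Eliminate Fri elsewhere: I, J, M.
That leaves I = Mon. Strike Mon from L, M.
J's domain is down to {Thu}, so J = Thu. Remove Thu from L, M.
That leaves M = Tue. So L can't be Tue.
So L = Wed.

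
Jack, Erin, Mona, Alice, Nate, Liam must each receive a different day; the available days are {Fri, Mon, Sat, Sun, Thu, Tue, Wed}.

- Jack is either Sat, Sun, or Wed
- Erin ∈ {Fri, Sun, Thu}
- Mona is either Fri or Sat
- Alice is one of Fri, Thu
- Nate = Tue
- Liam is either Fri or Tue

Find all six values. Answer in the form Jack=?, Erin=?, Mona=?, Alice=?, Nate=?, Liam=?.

Nate must be Tue (only option left). Eliminate Tue elsewhere: Liam.
Liam has just one choice, so Liam = Fri. Eliminate Fri elsewhere: Erin, Mona, Alice.
Mona must be Sat (only option left). Remove Sat from Jack.
That leaves Alice = Thu. Strike Thu from Erin.
That leaves Erin = Sun. So Jack can't be Sun.
Jack's domain is down to {Wed}, so Jack = Wed.

Jack=Wed, Erin=Sun, Mona=Sat, Alice=Thu, Nate=Tue, Liam=Fri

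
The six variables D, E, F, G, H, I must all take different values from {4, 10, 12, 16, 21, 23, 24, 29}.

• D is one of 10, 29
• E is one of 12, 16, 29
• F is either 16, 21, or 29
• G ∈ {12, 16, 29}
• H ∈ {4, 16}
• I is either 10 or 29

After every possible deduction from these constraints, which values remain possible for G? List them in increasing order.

12, 16

The 6 variables together cover exactly {4, 10, 12, 16, 21, 29} — 6 values for 6 variables — and 4 appears only in H's list, so H = 4.
Among the 5 still-open variables, 21 fits only F (and all 5 values in {10, 12, 16, 21, 29} must be used), so F = 21.
D and I between them cover only {10, 29} — a naked pair. Remove those values from E, G.
No further eliminations apply; G can still be any of 12, 16.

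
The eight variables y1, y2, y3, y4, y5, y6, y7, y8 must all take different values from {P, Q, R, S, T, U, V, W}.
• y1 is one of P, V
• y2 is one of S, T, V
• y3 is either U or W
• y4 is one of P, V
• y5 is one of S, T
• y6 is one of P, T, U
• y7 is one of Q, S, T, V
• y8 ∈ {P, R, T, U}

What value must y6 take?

Among the 8 variables, Q fits only y7 (and all 8 values in {P, Q, R, S, T, U, V, W} must be used), so y7 = Q.
The 7 still-open variables together cover exactly {P, R, S, T, U, V, W} — 7 values for 7 variables — and R appears only in y8's list, so y8 = R.
The 6 still-open variables draw from only 6 values {P, S, T, U, V, W}, so each is used; only y3 can be W, hence y3 = W.
The 5 still-open variables together cover exactly {P, S, T, U, V} — 5 values for 5 variables — and U appears only in y6's list, so y6 = U.

U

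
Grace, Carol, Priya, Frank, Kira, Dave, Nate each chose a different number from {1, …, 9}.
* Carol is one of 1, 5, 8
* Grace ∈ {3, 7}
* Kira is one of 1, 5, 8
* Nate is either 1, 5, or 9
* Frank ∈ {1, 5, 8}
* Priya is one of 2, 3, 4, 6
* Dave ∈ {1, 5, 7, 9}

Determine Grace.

3

Carol, Frank, Kira between them cover only {1, 5, 8} — a naked triple. Remove those values from Dave, Nate.
Nate's domain is down to {9}, so Nate = 9. Strike 9 from Dave.
Dave's domain is down to {7}, so Dave = 7. Strike 7 from Grace.
So Grace = 3.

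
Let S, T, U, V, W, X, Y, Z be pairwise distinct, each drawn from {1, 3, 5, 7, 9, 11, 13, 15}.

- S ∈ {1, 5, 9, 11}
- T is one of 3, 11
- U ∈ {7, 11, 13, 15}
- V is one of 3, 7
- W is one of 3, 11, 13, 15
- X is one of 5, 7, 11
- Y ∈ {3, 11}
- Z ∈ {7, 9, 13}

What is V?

Among the 8 variables, 1 fits only S (and all 8 values in {1, 3, 5, 7, 9, 11, 13, 15} must be used), so S = 1.
The 7 still-open variables draw from only 7 values {3, 5, 7, 9, 11, 13, 15}, so each is used; only X can be 5, hence X = 5.
Among the 6 still-open variables, 9 fits only Z (and all 6 values in {3, 7, 9, 11, 13, 15} must be used), so Z = 9.
T and Y share exactly the 2 values {3, 11}; by pigeonhole those values go to them, so strike 3, 11 from U, V, W.
So V = 7.

7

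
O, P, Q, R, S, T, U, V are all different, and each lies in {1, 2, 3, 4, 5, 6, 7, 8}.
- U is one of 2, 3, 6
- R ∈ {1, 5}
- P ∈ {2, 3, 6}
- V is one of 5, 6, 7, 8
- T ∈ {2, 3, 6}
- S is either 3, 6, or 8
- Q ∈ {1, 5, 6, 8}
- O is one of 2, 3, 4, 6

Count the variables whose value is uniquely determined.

The 8 variables together cover exactly {1, 2, 3, 4, 5, 6, 7, 8} — 8 values for 8 variables — and 4 appears only in O's list, so O = 4.
The 7 still-open variables together cover exactly {1, 2, 3, 5, 6, 7, 8} — 7 values for 7 variables — and 7 appears only in V's list, so V = 7.
The 3 variables P, T, U are confined to {2, 3, 6}, which locks those values in; drop them from Q, S.
S must be 8 (only option left). Strike 8 from Q.
Determined: O=4, S=8, V=7. The other variables each still have more than one consistent value. That makes 3.

3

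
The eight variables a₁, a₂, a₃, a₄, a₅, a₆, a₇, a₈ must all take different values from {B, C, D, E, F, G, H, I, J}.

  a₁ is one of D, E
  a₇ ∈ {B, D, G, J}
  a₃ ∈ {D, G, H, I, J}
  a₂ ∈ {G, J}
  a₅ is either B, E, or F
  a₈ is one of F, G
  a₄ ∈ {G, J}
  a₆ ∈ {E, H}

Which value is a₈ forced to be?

The 8 variables draw from only 8 values {B, D, E, F, G, H, I, J}, so each is used; only a₃ can be I, hence a₃ = I.
Among the 7 still-open variables, H fits only a₆ (and all 7 values in {B, D, E, F, G, H, J} must be used), so a₆ = H.
The 2 variables a₂ and a₄ are confined to {G, J}, which locks those values in; drop them from a₇, a₈.
So a₈ = F.

F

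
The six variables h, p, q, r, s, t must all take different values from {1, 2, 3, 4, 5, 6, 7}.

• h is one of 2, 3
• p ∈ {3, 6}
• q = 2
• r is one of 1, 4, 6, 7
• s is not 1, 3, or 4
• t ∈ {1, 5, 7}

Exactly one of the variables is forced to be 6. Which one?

q must be 2 (only option left). Remove 2 from h, s.
h's domain is down to {3}, so h = 3. Remove 3 from p.
So 6 goes to p.

p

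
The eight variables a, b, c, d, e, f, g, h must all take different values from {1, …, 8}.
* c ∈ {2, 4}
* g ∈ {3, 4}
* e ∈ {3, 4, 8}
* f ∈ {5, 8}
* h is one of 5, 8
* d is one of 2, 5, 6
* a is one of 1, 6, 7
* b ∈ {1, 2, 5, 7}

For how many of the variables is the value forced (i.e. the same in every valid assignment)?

2

The 2 variables f and h are confined to {5, 8}, which locks those values in; drop them from b, d, e.
e and g between them cover only {3, 4} — a naked pair. Remove those values from c.
c has just one choice, so c = 2. So b, d can't be 2.
That leaves d = 6. Remove 6 from a.
Determined: c=2, d=6. The other variables each still have more than one consistent value. That makes 2.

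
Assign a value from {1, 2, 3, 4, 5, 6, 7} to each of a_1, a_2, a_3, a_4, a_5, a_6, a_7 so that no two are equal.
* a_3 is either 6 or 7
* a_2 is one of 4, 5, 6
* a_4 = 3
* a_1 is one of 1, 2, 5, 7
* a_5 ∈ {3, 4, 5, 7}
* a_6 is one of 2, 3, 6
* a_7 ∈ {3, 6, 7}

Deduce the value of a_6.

2

a_4 must be 3 (only option left). Strike 3 from a_5, a_6, a_7.
The 6 still-open variables draw from only 6 values {1, 2, 4, 5, 6, 7}, so each is used; only a_1 can be 1, hence a_1 = 1.
The 5 still-open variables draw from only 5 values {2, 4, 5, 6, 7}, so each is used; only a_6 can be 2, hence a_6 = 2.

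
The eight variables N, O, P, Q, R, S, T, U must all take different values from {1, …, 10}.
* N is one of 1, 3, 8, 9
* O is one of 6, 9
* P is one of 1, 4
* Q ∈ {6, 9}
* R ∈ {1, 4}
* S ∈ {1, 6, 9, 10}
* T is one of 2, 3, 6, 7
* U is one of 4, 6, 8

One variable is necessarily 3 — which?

O and Q share exactly the 2 values {6, 9}; by pigeonhole those values go to them, so strike 6, 9 from N, S, T, U.
P and R share exactly the 2 values {1, 4}; by pigeonhole those values go to them, so strike 1, 4 from N, S, U.
S has just one choice, so S = 10.
That leaves U = 8. So N can't be 8.
So 3 goes to N.

N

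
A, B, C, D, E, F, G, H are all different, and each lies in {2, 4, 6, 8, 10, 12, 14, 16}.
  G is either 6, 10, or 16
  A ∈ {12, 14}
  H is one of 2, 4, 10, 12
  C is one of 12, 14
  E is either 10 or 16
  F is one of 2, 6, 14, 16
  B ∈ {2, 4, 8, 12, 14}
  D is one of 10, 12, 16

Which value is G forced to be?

The 8 variables draw from only 8 values {2, 4, 6, 8, 10, 12, 14, 16}, so each is used; only B can be 8, hence B = 8.
Among the 7 still-open variables, 4 fits only H (and all 7 values in {2, 4, 6, 10, 12, 14, 16} must be used), so H = 4.
Among the 6 still-open variables, 2 fits only F (and all 6 values in {2, 6, 10, 12, 14, 16} must be used), so F = 2.
The 5 still-open variables together cover exactly {6, 10, 12, 14, 16} — 5 values for 5 variables — and 6 appears only in G's list, so G = 6.

6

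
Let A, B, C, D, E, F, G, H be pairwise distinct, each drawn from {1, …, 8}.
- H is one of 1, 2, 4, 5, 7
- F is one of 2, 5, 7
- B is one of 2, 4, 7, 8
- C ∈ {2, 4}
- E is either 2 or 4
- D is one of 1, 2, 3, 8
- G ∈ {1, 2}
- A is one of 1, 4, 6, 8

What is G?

1

The 8 variables draw from only 8 values {1, 2, 3, 4, 5, 6, 7, 8}, so each is used; only D can be 3, hence D = 3.
The 7 still-open variables draw from only 7 values {1, 2, 4, 5, 6, 7, 8}, so each is used; only A can be 6, hence A = 6.
Among the 6 still-open variables, 8 fits only B (and all 6 values in {1, 2, 4, 5, 7, 8} must be used), so B = 8.
C and E share exactly the 2 values {2, 4}; by pigeonhole those values go to them, so strike 2, 4 from F, G, H.
So G = 1.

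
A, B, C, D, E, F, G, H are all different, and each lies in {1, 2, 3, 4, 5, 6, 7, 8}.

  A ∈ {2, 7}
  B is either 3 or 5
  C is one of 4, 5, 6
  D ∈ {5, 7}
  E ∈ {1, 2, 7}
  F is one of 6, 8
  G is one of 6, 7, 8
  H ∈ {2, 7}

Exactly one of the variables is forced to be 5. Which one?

The 8 variables draw from only 8 values {1, 2, 3, 4, 5, 6, 7, 8}, so each is used; only E can be 1, hence E = 1.
The 7 still-open variables together cover exactly {2, 3, 4, 5, 6, 7, 8} — 7 values for 7 variables — and 3 appears only in B's list, so B = 3.
The 6 still-open variables draw from only 6 values {2, 4, 5, 6, 7, 8}, so each is used; only C can be 4, hence C = 4.
The 5 still-open variables together cover exactly {2, 5, 6, 7, 8} — 5 values for 5 variables — and 5 appears only in D's list, so D = 5.

D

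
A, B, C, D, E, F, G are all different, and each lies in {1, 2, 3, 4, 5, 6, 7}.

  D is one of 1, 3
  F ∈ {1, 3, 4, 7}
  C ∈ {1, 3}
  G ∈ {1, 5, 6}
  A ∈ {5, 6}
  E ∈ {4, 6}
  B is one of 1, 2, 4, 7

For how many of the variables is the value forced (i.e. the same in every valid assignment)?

3

Among the 7 variables, 2 fits only B (and all 7 values in {1, 2, 3, 4, 5, 6, 7} must be used), so B = 2.
The 6 still-open variables together cover exactly {1, 3, 4, 5, 6, 7} — 6 values for 6 variables — and 7 appears only in F's list, so F = 7.
Among the 5 still-open variables, 4 fits only E (and all 5 values in {1, 3, 4, 5, 6} must be used), so E = 4.
C and D share exactly the 2 values {1, 3}; by pigeonhole those values go to them, so strike 1, 3 from G.
Determined: B=2, E=4, F=7. The other variables each still have more than one consistent value. That makes 3.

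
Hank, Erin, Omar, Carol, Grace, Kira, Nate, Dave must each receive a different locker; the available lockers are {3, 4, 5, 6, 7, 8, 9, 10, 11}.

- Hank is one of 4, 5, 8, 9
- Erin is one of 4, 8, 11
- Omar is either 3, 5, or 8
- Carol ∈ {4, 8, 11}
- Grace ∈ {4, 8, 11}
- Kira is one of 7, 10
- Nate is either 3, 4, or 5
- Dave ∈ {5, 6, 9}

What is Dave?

6

The 3 variables Erin, Carol, Grace are confined to {4, 8, 11}, which locks those values in; drop them from Hank, Omar, Nate.
The 2 variables Omar and Nate are confined to {3, 5}, which locks those values in; drop them from Hank, Dave.
Hank's domain is down to {9}, so Hank = 9. Remove 9 from Dave.
So Dave = 6.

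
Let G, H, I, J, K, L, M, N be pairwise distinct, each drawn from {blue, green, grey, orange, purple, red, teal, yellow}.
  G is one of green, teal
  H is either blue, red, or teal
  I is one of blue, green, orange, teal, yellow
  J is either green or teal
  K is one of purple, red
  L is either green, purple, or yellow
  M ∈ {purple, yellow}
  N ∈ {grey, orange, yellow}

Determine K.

red

The 8 variables together cover exactly {blue, green, grey, orange, purple, red, teal, yellow} — 8 values for 8 variables — and grey appears only in N's list, so N = grey.
The 7 still-open variables together cover exactly {blue, green, orange, purple, red, teal, yellow} — 7 values for 7 variables — and orange appears only in I's list, so I = orange.
Among the 6 still-open variables, blue fits only H (and all 6 values in {blue, green, purple, red, teal, yellow} must be used), so H = blue.
The 5 still-open variables together cover exactly {green, purple, red, teal, yellow} — 5 values for 5 variables — and red appears only in K's list, so K = red.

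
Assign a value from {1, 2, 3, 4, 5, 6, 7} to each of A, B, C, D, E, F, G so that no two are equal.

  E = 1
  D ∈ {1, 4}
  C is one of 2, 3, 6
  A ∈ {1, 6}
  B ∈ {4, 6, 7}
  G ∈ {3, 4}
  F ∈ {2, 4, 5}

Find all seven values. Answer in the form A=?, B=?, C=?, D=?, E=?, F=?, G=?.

A=6, B=7, C=2, D=4, E=1, F=5, G=3

E's domain is down to {1}, so E = 1. So A, D can't be 1.
A must be 6 (only option left). Strike 6 from B, C.
D has just one choice, so D = 4. Strike 4 from B, F, G.
G must be 3 (only option left). Strike 3 from C.
B's domain is down to {7}, so B = 7.
C must be 2 (only option left). Remove 2 from F.
F's domain is down to {5}, so F = 5.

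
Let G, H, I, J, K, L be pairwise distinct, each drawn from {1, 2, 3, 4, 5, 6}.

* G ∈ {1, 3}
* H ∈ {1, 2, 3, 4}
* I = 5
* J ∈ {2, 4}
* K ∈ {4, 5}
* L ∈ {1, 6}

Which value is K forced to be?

I must be 5 (only option left). Strike 5 from K.
So K = 4.

4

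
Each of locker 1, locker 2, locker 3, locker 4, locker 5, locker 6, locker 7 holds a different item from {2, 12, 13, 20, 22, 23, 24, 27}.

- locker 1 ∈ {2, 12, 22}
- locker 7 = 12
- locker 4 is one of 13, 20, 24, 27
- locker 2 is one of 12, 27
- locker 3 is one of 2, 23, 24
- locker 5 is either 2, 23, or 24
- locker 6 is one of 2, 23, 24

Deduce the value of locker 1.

locker 7 must be 12 (only option left). So locker 1, locker 2 can't be 12.
locker 2 has just one choice, so locker 2 = 27. So locker 4 can't be 27.
locker 3, locker 5, locker 6 between them cover only {2, 23, 24} — a naked triple. Remove those values from locker 1, locker 4.
So locker 1 = 22.

22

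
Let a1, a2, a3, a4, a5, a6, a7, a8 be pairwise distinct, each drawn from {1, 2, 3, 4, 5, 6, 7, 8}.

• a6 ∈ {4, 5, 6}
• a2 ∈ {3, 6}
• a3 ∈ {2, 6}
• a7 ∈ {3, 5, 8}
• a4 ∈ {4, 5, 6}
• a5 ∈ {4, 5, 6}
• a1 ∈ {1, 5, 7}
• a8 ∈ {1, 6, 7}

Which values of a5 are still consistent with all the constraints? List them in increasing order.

4, 5, 6

Among the 8 variables, 2 fits only a3 (and all 8 values in {1, 2, 3, 4, 5, 6, 7, 8} must be used), so a3 = 2.
The 7 still-open variables together cover exactly {1, 3, 4, 5, 6, 7, 8} — 7 values for 7 variables — and 8 appears only in a7's list, so a7 = 8.
The 6 still-open variables draw from only 6 values {1, 3, 4, 5, 6, 7}, so each is used; only a2 can be 3, hence a2 = 3.
a4, a5, a6 between them cover only {4, 5, 6} — a naked triple. Remove those values from a1, a8.
No further eliminations apply; a5 can still be any of 4, 5, 6.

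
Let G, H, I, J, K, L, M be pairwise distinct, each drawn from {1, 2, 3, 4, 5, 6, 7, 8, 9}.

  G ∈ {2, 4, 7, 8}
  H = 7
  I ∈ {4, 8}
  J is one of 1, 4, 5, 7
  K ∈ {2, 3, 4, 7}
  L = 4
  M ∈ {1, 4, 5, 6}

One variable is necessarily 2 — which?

H's domain is down to {7}, so H = 7. Remove 7 from G, J, K.
L must be 4 (only option left). Eliminate 4 elsewhere: G, I, J, K, M.
That leaves I = 8. So G can't be 8.
So 2 goes to G.

G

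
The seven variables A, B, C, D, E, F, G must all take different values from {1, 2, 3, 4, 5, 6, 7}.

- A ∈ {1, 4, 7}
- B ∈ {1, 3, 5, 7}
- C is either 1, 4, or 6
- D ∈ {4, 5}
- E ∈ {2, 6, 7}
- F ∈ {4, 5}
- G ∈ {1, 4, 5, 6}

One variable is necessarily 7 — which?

Among the 7 variables, 2 fits only E (and all 7 values in {1, 2, 3, 4, 5, 6, 7} must be used), so E = 2.
The 6 still-open variables draw from only 6 values {1, 3, 4, 5, 6, 7}, so each is used; only B can be 3, hence B = 3.
The 5 still-open variables together cover exactly {1, 4, 5, 6, 7} — 5 values for 5 variables — and 7 appears only in A's list, so A = 7.

A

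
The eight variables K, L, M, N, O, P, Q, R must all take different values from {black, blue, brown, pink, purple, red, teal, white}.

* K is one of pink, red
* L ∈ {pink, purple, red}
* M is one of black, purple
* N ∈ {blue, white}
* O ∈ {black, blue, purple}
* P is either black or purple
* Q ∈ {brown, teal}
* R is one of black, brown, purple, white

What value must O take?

Among the 8 variables, teal fits only Q (and all 8 values in {black, blue, brown, pink, purple, red, teal, white} must be used), so Q = teal.
Among the 7 still-open variables, brown fits only R (and all 7 values in {black, blue, brown, pink, purple, red, white} must be used), so R = brown.
The 6 still-open variables together cover exactly {black, blue, pink, purple, red, white} — 6 values for 6 variables — and white appears only in N's list, so N = white.
The 5 still-open variables together cover exactly {black, blue, pink, purple, red} — 5 values for 5 variables — and blue appears only in O's list, so O = blue.

blue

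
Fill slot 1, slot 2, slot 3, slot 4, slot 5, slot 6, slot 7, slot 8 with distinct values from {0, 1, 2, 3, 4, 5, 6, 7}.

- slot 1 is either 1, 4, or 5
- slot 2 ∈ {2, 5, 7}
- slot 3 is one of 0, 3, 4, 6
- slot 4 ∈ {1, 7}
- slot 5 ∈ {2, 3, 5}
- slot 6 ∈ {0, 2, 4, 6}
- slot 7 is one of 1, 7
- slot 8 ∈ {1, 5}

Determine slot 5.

3

The 2 variables slot 4 and slot 7 are confined to {1, 7}, which locks those values in; drop them from slot 1, slot 2, slot 8.
slot 8's domain is down to {5}, so slot 8 = 5. So slot 1, slot 2, slot 5 can't be 5.
slot 1's domain is down to {4}, so slot 1 = 4. So slot 3, slot 6 can't be 4.
slot 2 must be 2 (only option left). So slot 5, slot 6 can't be 2.
So slot 5 = 3.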